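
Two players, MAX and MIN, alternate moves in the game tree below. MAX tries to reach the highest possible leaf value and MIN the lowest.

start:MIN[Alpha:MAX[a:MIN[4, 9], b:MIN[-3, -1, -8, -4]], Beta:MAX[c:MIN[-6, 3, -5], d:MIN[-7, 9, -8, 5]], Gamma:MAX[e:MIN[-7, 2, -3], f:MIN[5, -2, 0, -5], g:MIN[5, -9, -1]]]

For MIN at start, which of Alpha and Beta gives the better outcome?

a (MIN): min(4, 9) = 4
b (MIN): min(-3, -1, -8, -4) = -8
Alpha (MAX): max(4, -8) = 4
c (MIN): min(-6, 3, -5) = -6
d (MIN): min(-7, 9, -8, 5) = -8
Beta (MAX): max(-6, -8) = -6
MIN prefers the lower value; Alpha=4, Beta=-6. Beta is better since -6 < 4.

Beta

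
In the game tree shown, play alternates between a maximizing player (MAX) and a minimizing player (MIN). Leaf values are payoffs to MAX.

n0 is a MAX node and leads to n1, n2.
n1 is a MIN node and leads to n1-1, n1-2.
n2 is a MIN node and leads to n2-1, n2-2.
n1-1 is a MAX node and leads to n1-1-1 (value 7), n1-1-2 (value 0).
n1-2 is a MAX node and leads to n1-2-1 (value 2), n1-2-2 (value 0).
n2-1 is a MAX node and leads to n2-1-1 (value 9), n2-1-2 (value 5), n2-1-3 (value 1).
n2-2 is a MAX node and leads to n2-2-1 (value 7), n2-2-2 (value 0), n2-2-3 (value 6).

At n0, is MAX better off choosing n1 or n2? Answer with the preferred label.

n2

n1-1 (MAX): max(7, 0) = 7
n1-2 (MAX): max(2, 0) = 2
n1 (MIN): min(7, 2) = 2
n2-1 (MAX): max(9, 5, 1) = 9
n2-2 (MAX): max(7, 0, 6) = 7
n2 (MIN): min(9, 7) = 7
MAX prefers the higher value; n1=2, n2=7. n2 is better since 7 > 2.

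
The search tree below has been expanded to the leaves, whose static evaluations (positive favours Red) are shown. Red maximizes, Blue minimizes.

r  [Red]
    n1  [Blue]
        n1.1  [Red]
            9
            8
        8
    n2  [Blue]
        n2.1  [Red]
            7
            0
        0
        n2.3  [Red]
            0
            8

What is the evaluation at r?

n1.1 (Red): max(9, 8) = 9
n1 (Blue): min(9, 8) = 8
n2.1 (Red): max(7, 0) = 7
n2.3 (Red): max(0, 8) = 8
n2 (Blue): min(7, 0, 8) = 0
r (Red): max(8, 0) = 8

8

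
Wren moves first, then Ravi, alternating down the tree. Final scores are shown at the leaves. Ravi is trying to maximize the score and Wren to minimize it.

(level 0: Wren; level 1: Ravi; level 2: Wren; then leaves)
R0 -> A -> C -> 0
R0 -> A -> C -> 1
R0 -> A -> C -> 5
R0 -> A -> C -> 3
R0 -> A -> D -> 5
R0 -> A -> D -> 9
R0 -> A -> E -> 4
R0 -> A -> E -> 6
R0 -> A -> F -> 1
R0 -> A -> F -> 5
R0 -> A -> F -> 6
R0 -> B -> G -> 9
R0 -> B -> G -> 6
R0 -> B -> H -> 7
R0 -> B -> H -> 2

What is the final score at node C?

0

C (Wren): min(0, 1, 5, 3) = 0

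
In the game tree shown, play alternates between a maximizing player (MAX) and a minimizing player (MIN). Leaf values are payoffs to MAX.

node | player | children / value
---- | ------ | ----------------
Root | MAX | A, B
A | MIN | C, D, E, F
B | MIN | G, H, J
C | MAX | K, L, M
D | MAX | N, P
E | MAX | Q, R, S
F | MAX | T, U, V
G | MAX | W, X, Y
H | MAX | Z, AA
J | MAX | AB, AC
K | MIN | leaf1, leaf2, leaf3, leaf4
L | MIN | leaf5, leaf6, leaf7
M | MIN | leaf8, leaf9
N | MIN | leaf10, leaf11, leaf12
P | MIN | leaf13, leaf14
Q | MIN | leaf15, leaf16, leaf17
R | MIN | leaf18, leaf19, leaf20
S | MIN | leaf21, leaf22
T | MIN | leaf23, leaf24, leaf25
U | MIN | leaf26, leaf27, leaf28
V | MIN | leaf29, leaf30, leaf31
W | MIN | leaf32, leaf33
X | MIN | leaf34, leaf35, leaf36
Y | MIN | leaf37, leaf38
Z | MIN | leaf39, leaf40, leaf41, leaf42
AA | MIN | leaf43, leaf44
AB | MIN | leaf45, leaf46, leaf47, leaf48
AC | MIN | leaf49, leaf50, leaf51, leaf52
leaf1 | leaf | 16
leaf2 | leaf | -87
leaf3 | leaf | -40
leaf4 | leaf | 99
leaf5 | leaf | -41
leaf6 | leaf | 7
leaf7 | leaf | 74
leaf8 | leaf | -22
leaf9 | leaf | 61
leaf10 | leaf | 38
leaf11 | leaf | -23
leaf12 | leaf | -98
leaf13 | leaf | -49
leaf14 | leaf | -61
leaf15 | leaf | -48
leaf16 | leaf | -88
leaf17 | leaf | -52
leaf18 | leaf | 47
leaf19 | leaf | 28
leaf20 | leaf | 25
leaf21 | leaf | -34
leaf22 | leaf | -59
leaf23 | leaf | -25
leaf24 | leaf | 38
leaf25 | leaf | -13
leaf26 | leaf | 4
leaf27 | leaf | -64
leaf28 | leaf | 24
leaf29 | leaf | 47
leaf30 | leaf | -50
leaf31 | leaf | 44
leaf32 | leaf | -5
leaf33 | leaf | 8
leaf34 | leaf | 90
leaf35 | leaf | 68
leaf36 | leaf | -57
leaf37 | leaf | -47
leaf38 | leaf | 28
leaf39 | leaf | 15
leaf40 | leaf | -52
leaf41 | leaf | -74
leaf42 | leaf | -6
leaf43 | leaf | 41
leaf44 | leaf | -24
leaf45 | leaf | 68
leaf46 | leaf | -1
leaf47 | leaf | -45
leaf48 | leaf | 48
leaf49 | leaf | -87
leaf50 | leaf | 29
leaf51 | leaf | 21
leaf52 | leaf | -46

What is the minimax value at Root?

K (MIN): min(16, -87, -40, 99) = -87
L (MIN): min(-41, 7, 74) = -41
M (MIN): min(-22, 61) = -22
C (MAX): max(-87, -41, -22) = -22
N (MIN): min(38, -23, -98) = -98
P (MIN): min(-49, -61) = -61
D (MAX): max(-98, -61) = -61
Q (MIN): min(-48, -88, -52) = -88
R (MIN): min(47, 28, 25) = 25
S (MIN): min(-34, -59) = -59
E (MAX): max(-88, 25, -59) = 25
T (MIN): min(-25, 38, -13) = -25
U (MIN): min(4, -64, 24) = -64
V (MIN): min(47, -50, 44) = -50
F (MAX): max(-25, -64, -50) = -25
A (MIN): min(-22, -61, 25, -25) = -61
W (MIN): min(-5, 8) = -5
X (MIN): min(90, 68, -57) = -57
Y (MIN): min(-47, 28) = -47
G (MAX): max(-5, -57, -47) = -5
Z (MIN): min(15, -52, -74, -6) = -74
AA (MIN): min(41, -24) = -24
H (MAX): max(-74, -24) = -24
AB (MIN): min(68, -1, -45, 48) = -45
AC (MIN): min(-87, 29, 21, -46) = -87
J (MAX): max(-45, -87) = -45
B (MIN): min(-5, -24, -45) = -45
Root (MAX): max(-61, -45) = -45

-45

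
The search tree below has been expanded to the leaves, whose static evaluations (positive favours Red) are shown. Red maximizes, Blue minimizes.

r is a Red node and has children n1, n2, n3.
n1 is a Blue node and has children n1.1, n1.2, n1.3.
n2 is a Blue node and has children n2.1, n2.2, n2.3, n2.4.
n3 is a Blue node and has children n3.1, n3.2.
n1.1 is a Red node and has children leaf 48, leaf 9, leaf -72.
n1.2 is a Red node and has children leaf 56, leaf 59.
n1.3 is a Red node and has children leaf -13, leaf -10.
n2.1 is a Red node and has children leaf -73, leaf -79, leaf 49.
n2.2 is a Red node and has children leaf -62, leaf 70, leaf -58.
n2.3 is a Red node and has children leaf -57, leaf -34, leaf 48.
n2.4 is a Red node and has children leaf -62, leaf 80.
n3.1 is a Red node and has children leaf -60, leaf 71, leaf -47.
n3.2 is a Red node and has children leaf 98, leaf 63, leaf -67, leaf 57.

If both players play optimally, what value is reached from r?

n1.1 (Red): max(48, 9, -72) = 48
n1.2 (Red): max(56, 59) = 59
n1.3 (Red): max(-13, -10) = -10
n1 (Blue): min(48, 59, -10) = -10
n2.1 (Red): max(-73, -79, 49) = 49
n2.2 (Red): max(-62, 70, -58) = 70
n2.3 (Red): max(-57, -34, 48) = 48
n2.4 (Red): max(-62, 80) = 80
n2 (Blue): min(49, 70, 48, 80) = 48
n3.1 (Red): max(-60, 71, -47) = 71
n3.2 (Red): max(98, 63, -67, 57) = 98
n3 (Blue): min(71, 98) = 71
r (Red): max(-10, 48, 71) = 71

71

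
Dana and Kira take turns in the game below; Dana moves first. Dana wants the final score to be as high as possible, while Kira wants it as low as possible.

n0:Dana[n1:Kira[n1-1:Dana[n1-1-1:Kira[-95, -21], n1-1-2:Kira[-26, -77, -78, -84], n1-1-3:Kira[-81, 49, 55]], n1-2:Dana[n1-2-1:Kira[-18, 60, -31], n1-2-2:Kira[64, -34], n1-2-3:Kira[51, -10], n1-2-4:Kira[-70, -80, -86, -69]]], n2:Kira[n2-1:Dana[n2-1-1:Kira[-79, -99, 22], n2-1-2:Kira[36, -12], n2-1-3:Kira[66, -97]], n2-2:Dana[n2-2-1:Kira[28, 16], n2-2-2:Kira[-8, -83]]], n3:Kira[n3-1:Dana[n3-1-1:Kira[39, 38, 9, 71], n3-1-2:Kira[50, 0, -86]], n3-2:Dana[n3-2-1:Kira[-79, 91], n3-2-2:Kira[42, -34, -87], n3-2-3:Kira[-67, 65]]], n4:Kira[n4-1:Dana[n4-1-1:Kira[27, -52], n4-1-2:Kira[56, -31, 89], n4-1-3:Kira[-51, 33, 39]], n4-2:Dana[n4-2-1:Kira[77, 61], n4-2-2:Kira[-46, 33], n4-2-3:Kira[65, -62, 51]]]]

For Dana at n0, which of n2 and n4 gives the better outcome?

n2-1-1 (Kira): min(-79, -99, 22) = -99
n2-1-2 (Kira): min(36, -12) = -12
n2-1-3 (Kira): min(66, -97) = -97
n2-1 (Dana): max(-99, -12, -97) = -12
n2-2-1 (Kira): min(28, 16) = 16
n2-2-2 (Kira): min(-8, -83) = -83
n2-2 (Dana): max(16, -83) = 16
n2 (Kira): min(-12, 16) = -12
n4-1-1 (Kira): min(27, -52) = -52
n4-1-2 (Kira): min(56, -31, 89) = -31
n4-1-3 (Kira): min(-51, 33, 39) = -51
n4-1 (Dana): max(-52, -31, -51) = -31
n4-2-1 (Kira): min(77, 61) = 61
n4-2-2 (Kira): min(-46, 33) = -46
n4-2-3 (Kira): min(65, -62, 51) = -62
n4-2 (Dana): max(61, -46, -62) = 61
n4 (Kira): min(-31, 61) = -31
Dana prefers the higher value; n2=-12, n4=-31. n2 is better since -12 > -31.

n2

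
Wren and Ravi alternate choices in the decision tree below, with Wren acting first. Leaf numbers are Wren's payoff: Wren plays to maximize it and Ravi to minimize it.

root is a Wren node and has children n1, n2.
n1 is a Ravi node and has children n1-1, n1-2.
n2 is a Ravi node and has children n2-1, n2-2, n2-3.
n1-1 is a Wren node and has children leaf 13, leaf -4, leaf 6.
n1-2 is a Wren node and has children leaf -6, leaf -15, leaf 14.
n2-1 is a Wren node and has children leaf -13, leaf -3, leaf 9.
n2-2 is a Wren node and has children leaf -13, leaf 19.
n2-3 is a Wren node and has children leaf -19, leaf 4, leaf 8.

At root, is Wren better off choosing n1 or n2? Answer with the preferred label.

n1

n1-1 (Wren): max(13, -4, 6) = 13
n1-2 (Wren): max(-6, -15, 14) = 14
n1 (Ravi): min(13, 14) = 13
n2-1 (Wren): max(-13, -3, 9) = 9
n2-2 (Wren): max(-13, 19) = 19
n2-3 (Wren): max(-19, 4, 8) = 8
n2 (Ravi): min(9, 19, 8) = 8
Wren prefers the higher value; n1=13, n2=8. n1 is better since 13 > 8.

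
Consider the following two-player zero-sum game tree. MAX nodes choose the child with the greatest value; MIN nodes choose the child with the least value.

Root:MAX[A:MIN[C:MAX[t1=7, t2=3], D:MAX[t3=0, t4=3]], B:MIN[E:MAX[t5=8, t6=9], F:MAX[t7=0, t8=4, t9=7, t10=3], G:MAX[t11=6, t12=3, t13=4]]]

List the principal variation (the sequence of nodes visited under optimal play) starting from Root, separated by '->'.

Root -> B -> G -> t11

C (MAX): max(7, 3) = 7
D (MAX): max(0, 3) = 3
A (MIN): min(7, 3) = 3
E (MAX): max(8, 9) = 9
F (MAX): max(0, 4, 7, 3) = 7
G (MAX): max(6, 3, 4) = 6
B (MIN): min(9, 7, 6) = 6
Root (MAX): max(3, 6) = 6
At Root, MAX picks B (highest: 6).
At B, MIN picks G (lowest: 6).
At G, MAX picks t11 (highest: 6).
Terminal value 6.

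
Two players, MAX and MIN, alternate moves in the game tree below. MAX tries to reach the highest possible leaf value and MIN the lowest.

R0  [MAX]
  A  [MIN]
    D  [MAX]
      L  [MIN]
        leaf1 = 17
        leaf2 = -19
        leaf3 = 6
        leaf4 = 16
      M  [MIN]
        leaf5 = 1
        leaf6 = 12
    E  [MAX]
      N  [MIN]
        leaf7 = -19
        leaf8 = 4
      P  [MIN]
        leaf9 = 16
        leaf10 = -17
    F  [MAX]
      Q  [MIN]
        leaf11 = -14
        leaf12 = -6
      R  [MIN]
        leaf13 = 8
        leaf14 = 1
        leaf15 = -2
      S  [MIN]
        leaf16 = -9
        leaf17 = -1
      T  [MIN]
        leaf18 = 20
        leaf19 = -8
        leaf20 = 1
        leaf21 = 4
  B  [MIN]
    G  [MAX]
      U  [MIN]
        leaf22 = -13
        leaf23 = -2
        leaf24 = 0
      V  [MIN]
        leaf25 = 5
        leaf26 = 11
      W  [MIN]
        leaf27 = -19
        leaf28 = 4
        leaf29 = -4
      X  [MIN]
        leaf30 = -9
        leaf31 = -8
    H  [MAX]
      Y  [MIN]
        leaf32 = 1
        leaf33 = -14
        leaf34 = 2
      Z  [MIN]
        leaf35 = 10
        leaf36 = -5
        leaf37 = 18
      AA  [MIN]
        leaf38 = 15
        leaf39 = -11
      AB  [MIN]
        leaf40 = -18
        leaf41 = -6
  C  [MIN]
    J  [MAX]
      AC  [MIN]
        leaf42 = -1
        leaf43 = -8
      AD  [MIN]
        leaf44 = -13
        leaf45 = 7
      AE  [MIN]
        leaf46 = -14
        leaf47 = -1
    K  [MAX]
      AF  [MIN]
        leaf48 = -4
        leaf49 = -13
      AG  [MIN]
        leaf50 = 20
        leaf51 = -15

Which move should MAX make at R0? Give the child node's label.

B

L (MIN): min(17, -19, 6, 16) = -19
M (MIN): min(1, 12) = 1
D (MAX): max(-19, 1) = 1
N (MIN): min(-19, 4) = -19
P (MIN): min(16, -17) = -17
E (MAX): max(-19, -17) = -17
Q (MIN): min(-14, -6) = -14
R (MIN): min(8, 1, -2) = -2
S (MIN): min(-9, -1) = -9
T (MIN): min(20, -8, 1, 4) = -8
F (MAX): max(-14, -2, -9, -8) = -2
A (MIN): min(1, -17, -2) = -17
U (MIN): min(-13, -2, 0) = -13
V (MIN): min(5, 11) = 5
W (MIN): min(-19, 4, -4) = -19
X (MIN): min(-9, -8) = -9
G (MAX): max(-13, 5, -19, -9) = 5
Y (MIN): min(1, -14, 2) = -14
Z (MIN): min(10, -5, 18) = -5
AA (MIN): min(15, -11) = -11
AB (MIN): min(-18, -6) = -18
H (MAX): max(-14, -5, -11, -18) = -5
B (MIN): min(5, -5) = -5
AC (MIN): min(-1, -8) = -8
AD (MIN): min(-13, 7) = -13
AE (MIN): min(-14, -1) = -14
J (MAX): max(-8, -13, -14) = -8
AF (MIN): min(-4, -13) = -13
AG (MIN): min(20, -15) = -15
K (MAX): max(-13, -15) = -13
C (MIN): min(-8, -13) = -13
R0 (MAX): max(-17, -5, -13) = -5
MAX at R0 wants the highest of {A=-17, B=-5, C=-13}, so chooses B.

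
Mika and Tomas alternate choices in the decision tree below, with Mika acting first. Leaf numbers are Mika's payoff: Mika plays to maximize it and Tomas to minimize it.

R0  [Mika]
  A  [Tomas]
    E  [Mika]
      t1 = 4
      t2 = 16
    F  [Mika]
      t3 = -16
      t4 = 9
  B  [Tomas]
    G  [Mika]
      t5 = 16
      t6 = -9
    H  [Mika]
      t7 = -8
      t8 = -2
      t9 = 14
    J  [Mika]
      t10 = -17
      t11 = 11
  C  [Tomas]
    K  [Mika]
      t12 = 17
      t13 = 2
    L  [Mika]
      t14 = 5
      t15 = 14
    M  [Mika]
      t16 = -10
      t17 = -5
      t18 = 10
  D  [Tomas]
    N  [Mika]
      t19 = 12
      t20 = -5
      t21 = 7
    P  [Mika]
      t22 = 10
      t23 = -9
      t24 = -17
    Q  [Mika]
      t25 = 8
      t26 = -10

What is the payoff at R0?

E (Mika): max(4, 16) = 16
F (Mika): max(-16, 9) = 9
A (Tomas): min(16, 9) = 9
G (Mika): max(16, -9) = 16
H (Mika): max(-8, -2, 14) = 14
J (Mika): max(-17, 11) = 11
B (Tomas): min(16, 14, 11) = 11
K (Mika): max(17, 2) = 17
L (Mika): max(5, 14) = 14
M (Mika): max(-10, -5, 10) = 10
C (Tomas): min(17, 14, 10) = 10
N (Mika): max(12, -5, 7) = 12
P (Mika): max(10, -9, -17) = 10
Q (Mika): max(8, -10) = 8
D (Tomas): min(12, 10, 8) = 8
R0 (Mika): max(9, 11, 10, 8) = 11

11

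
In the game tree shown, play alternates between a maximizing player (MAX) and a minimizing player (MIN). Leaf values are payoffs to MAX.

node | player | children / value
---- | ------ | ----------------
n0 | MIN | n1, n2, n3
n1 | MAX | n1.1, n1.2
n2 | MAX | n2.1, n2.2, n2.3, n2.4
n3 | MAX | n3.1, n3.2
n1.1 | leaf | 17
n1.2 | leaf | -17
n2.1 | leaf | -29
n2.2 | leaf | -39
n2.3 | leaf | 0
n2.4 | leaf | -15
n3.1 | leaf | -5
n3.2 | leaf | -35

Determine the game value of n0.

n1 (MAX): max(17, -17) = 17
n2 (MAX): max(-29, -39, 0, -15) = 0
n3 (MAX): max(-5, -35) = -5
n0 (MIN): min(17, 0, -5) = -5

-5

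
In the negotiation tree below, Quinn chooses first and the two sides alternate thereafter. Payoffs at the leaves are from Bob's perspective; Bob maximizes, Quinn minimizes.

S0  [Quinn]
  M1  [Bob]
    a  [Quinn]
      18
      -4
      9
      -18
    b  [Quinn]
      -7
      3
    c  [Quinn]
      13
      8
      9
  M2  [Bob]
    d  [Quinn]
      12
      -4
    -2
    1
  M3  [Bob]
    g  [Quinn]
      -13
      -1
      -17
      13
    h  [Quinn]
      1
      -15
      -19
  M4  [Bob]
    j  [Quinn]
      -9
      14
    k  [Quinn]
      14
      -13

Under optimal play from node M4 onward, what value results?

-9

j (Quinn): min(-9, 14) = -9
k (Quinn): min(14, -13) = -13
M4 (Bob): max(-9, -13) = -9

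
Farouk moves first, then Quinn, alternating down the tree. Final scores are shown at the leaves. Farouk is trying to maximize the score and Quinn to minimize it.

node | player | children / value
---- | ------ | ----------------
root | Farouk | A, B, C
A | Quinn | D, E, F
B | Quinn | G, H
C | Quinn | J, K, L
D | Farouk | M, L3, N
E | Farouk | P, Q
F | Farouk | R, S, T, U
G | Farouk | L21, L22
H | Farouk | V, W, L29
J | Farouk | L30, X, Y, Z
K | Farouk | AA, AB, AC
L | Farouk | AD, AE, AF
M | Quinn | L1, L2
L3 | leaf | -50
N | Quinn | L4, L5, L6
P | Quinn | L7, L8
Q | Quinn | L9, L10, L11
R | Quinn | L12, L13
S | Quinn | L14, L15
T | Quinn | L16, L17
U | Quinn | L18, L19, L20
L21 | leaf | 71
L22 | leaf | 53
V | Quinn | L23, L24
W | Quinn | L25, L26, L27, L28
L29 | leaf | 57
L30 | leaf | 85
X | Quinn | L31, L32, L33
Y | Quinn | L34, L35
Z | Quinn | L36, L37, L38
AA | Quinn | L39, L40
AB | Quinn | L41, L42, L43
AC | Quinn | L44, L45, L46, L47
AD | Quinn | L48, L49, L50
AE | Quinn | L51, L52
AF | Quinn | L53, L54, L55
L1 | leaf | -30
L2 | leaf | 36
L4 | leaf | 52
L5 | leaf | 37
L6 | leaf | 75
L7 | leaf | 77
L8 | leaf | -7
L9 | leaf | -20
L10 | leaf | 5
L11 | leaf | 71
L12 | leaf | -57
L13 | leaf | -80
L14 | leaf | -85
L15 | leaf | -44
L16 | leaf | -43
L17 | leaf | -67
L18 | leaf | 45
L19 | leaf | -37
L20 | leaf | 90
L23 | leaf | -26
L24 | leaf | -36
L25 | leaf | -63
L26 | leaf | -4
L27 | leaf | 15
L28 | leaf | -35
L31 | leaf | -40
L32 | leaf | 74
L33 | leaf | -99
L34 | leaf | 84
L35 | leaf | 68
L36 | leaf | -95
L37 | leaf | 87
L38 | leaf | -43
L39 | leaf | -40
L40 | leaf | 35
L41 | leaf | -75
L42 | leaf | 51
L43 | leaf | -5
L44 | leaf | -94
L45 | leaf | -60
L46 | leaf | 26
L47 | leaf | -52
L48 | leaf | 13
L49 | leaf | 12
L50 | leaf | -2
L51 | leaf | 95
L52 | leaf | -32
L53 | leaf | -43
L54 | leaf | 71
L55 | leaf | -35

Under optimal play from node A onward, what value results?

M (Quinn): min(-30, 36) = -30
N (Quinn): min(52, 37, 75) = 37
D (Farouk): max(-30, -50, 37) = 37
P (Quinn): min(77, -7) = -7
Q (Quinn): min(-20, 5, 71) = -20
E (Farouk): max(-7, -20) = -7
R (Quinn): min(-57, -80) = -80
S (Quinn): min(-85, -44) = -85
T (Quinn): min(-43, -67) = -67
U (Quinn): min(45, -37, 90) = -37
F (Farouk): max(-80, -85, -67, -37) = -37
A (Quinn): min(37, -7, -37) = -37

-37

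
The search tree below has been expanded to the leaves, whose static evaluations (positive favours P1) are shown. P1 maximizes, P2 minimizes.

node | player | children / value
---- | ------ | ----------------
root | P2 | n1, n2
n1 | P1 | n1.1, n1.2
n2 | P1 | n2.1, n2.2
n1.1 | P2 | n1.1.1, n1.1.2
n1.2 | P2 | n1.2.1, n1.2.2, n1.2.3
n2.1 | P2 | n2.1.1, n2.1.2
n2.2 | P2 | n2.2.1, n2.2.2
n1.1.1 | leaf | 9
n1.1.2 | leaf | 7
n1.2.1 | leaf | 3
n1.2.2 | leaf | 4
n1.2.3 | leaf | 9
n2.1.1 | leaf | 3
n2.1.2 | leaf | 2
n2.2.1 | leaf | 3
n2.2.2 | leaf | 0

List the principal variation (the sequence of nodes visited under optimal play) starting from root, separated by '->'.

root -> n2 -> n2.1 -> n2.1.2

n1.1 (P2): min(9, 7) = 7
n1.2 (P2): min(3, 4, 9) = 3
n1 (P1): max(7, 3) = 7
n2.1 (P2): min(3, 2) = 2
n2.2 (P2): min(3, 0) = 0
n2 (P1): max(2, 0) = 2
root (P2): min(7, 2) = 2
At root, P2 picks n2 (lowest: 2).
At n2, P1 picks n2.1 (highest: 2).
At n2.1, P2 picks n2.1.2 (lowest: 2).
Terminal value 2.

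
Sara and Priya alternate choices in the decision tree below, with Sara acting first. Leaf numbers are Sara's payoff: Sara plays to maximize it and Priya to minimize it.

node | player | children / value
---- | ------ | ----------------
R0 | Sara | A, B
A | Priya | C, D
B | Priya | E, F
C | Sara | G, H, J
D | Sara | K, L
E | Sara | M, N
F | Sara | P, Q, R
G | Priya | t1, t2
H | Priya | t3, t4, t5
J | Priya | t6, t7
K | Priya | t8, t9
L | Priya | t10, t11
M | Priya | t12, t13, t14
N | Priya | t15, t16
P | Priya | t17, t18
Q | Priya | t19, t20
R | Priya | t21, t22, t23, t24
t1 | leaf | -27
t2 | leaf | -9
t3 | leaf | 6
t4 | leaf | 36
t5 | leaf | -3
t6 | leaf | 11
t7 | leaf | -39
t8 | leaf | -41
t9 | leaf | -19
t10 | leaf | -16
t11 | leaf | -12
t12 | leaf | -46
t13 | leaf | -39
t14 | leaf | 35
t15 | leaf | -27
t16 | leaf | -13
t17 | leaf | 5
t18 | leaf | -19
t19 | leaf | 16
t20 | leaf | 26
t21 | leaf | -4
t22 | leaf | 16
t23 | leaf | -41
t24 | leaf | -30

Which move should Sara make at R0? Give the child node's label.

G (Priya): min(-27, -9) = -27
H (Priya): min(6, 36, -3) = -3
J (Priya): min(11, -39) = -39
C (Sara): max(-27, -3, -39) = -3
K (Priya): min(-41, -19) = -41
L (Priya): min(-16, -12) = -16
D (Sara): max(-41, -16) = -16
A (Priya): min(-3, -16) = -16
M (Priya): min(-46, -39, 35) = -46
N (Priya): min(-27, -13) = -27
E (Sara): max(-46, -27) = -27
P (Priya): min(5, -19) = -19
Q (Priya): min(16, 26) = 16
R (Priya): min(-4, 16, -41, -30) = -41
F (Sara): max(-19, 16, -41) = 16
B (Priya): min(-27, 16) = -27
R0 (Sara): max(-16, -27) = -16
Sara at R0 wants the highest of {A=-16, B=-27}, so chooses A.

A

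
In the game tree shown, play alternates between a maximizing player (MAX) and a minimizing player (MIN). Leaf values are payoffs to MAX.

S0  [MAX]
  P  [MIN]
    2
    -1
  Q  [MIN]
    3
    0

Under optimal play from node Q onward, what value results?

Q (MIN): min(3, 0) = 0

0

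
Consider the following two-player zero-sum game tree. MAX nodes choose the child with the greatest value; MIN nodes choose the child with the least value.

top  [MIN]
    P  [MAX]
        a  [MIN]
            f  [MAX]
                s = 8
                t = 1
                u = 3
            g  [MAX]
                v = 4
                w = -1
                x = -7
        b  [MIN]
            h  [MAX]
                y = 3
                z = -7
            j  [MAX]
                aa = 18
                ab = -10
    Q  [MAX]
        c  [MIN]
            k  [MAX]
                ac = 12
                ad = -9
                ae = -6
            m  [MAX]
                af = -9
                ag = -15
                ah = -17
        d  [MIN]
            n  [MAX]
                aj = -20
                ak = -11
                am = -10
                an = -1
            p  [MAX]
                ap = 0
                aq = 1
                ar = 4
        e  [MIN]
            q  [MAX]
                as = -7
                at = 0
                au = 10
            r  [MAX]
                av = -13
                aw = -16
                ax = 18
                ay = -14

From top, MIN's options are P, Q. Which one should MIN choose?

f (MAX): max(8, 1, 3) = 8
g (MAX): max(4, -1, -7) = 4
a (MIN): min(8, 4) = 4
h (MAX): max(3, -7) = 3
j (MAX): max(18, -10) = 18
b (MIN): min(3, 18) = 3
P (MAX): max(4, 3) = 4
k (MAX): max(12, -9, -6) = 12
m (MAX): max(-9, -15, -17) = -9
c (MIN): min(12, -9) = -9
n (MAX): max(-20, -11, -10, -1) = -1
p (MAX): max(0, 1, 4) = 4
d (MIN): min(-1, 4) = -1
q (MAX): max(-7, 0, 10) = 10
r (MAX): max(-13, -16, 18, -14) = 18
e (MIN): min(10, 18) = 10
Q (MAX): max(-9, -1, 10) = 10
top (MIN): min(4, 10) = 4
MIN at top wants the lowest of {P=4, Q=10}, so chooses P.

P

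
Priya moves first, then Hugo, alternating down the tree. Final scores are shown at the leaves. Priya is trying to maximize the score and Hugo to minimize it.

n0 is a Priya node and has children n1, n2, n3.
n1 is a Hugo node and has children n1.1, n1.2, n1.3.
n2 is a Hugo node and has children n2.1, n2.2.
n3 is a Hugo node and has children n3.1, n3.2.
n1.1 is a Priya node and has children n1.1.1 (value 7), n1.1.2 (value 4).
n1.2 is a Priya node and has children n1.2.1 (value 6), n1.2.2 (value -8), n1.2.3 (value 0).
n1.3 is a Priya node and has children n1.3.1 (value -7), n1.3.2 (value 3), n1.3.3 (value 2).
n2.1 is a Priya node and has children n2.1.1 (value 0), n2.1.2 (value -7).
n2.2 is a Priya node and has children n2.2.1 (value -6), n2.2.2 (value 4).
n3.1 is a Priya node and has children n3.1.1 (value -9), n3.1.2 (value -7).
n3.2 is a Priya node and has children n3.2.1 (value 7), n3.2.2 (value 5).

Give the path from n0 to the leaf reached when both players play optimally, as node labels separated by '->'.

n1.1 (Priya): max(7, 4) = 7
n1.2 (Priya): max(6, -8, 0) = 6
n1.3 (Priya): max(-7, 3, 2) = 3
n1 (Hugo): min(7, 6, 3) = 3
n2.1 (Priya): max(0, -7) = 0
n2.2 (Priya): max(-6, 4) = 4
n2 (Hugo): min(0, 4) = 0
n3.1 (Priya): max(-9, -7) = -7
n3.2 (Priya): max(7, 5) = 7
n3 (Hugo): min(-7, 7) = -7
n0 (Priya): max(3, 0, -7) = 3
At n0, Priya picks n1 (highest: 3).
At n1, Hugo picks n1.3 (lowest: 3).
At n1.3, Priya picks n1.3.2 (highest: 3).
Terminal value 3.

n0 -> n1 -> n1.3 -> n1.3.2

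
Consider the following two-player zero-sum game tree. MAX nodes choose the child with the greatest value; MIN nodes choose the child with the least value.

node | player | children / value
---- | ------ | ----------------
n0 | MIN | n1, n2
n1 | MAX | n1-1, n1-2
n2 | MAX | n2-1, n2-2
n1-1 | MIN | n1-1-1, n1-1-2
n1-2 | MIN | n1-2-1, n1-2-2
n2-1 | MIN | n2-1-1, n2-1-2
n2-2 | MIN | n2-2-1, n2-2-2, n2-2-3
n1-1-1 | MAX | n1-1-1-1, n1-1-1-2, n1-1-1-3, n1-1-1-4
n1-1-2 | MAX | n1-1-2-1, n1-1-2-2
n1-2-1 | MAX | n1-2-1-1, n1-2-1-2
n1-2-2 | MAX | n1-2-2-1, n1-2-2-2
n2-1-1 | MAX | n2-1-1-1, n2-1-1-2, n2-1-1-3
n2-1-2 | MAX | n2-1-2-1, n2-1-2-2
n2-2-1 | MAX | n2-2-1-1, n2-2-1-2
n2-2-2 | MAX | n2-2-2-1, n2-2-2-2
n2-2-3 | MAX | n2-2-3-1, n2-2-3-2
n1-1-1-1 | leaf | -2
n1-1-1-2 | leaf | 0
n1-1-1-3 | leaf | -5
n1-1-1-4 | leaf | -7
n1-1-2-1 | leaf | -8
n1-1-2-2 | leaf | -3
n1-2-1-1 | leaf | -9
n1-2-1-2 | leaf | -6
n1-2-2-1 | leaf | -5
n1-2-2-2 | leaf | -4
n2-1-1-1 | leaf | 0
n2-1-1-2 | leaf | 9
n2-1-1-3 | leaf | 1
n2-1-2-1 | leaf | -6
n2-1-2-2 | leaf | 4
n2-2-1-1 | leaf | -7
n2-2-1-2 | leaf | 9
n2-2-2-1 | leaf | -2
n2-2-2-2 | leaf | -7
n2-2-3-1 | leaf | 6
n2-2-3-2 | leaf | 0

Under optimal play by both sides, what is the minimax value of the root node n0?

-3

n1-1-1 (MAX): max(-2, 0, -5, -7) = 0
n1-1-2 (MAX): max(-8, -3) = -3
n1-1 (MIN): min(0, -3) = -3
n1-2-1 (MAX): max(-9, -6) = -6
n1-2-2 (MAX): max(-5, -4) = -4
n1-2 (MIN): min(-6, -4) = -6
n1 (MAX): max(-3, -6) = -3
n2-1-1 (MAX): max(0, 9, 1) = 9
n2-1-2 (MAX): max(-6, 4) = 4
n2-1 (MIN): min(9, 4) = 4
n2-2-1 (MAX): max(-7, 9) = 9
n2-2-2 (MAX): max(-2, -7) = -2
n2-2-3 (MAX): max(6, 0) = 6
n2-2 (MIN): min(9, -2, 6) = -2
n2 (MAX): max(4, -2) = 4
n0 (MIN): min(-3, 4) = -3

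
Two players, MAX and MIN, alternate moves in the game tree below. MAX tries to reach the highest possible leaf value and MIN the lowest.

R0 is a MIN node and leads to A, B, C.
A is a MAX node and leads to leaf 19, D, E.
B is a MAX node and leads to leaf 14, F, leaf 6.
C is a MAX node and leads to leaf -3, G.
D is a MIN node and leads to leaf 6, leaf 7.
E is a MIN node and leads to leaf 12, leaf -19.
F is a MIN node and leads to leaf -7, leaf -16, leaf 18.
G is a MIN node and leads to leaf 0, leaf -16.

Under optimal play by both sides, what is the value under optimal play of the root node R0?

D (MIN): min(6, 7) = 6
E (MIN): min(12, -19) = -19
A (MAX): max(19, 6, -19) = 19
F (MIN): min(-7, -16, 18) = -16
B (MAX): max(14, -16, 6) = 14
G (MIN): min(0, -16) = -16
C (MAX): max(-3, -16) = -3
R0 (MIN): min(19, 14, -3) = -3

-3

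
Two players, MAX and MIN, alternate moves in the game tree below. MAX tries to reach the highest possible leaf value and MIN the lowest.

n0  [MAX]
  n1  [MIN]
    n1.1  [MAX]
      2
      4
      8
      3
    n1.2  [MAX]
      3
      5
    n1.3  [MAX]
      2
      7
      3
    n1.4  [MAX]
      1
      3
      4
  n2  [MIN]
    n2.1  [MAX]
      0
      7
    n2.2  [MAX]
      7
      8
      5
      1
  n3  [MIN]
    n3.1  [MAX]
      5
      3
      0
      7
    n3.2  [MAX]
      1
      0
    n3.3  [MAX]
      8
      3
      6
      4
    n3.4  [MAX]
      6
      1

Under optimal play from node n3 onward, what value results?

1

n3.1 (MAX): max(5, 3, 0, 7) = 7
n3.2 (MAX): max(1, 0) = 1
n3.3 (MAX): max(8, 3, 6, 4) = 8
n3.4 (MAX): max(6, 1) = 6
n3 (MIN): min(7, 1, 8, 6) = 1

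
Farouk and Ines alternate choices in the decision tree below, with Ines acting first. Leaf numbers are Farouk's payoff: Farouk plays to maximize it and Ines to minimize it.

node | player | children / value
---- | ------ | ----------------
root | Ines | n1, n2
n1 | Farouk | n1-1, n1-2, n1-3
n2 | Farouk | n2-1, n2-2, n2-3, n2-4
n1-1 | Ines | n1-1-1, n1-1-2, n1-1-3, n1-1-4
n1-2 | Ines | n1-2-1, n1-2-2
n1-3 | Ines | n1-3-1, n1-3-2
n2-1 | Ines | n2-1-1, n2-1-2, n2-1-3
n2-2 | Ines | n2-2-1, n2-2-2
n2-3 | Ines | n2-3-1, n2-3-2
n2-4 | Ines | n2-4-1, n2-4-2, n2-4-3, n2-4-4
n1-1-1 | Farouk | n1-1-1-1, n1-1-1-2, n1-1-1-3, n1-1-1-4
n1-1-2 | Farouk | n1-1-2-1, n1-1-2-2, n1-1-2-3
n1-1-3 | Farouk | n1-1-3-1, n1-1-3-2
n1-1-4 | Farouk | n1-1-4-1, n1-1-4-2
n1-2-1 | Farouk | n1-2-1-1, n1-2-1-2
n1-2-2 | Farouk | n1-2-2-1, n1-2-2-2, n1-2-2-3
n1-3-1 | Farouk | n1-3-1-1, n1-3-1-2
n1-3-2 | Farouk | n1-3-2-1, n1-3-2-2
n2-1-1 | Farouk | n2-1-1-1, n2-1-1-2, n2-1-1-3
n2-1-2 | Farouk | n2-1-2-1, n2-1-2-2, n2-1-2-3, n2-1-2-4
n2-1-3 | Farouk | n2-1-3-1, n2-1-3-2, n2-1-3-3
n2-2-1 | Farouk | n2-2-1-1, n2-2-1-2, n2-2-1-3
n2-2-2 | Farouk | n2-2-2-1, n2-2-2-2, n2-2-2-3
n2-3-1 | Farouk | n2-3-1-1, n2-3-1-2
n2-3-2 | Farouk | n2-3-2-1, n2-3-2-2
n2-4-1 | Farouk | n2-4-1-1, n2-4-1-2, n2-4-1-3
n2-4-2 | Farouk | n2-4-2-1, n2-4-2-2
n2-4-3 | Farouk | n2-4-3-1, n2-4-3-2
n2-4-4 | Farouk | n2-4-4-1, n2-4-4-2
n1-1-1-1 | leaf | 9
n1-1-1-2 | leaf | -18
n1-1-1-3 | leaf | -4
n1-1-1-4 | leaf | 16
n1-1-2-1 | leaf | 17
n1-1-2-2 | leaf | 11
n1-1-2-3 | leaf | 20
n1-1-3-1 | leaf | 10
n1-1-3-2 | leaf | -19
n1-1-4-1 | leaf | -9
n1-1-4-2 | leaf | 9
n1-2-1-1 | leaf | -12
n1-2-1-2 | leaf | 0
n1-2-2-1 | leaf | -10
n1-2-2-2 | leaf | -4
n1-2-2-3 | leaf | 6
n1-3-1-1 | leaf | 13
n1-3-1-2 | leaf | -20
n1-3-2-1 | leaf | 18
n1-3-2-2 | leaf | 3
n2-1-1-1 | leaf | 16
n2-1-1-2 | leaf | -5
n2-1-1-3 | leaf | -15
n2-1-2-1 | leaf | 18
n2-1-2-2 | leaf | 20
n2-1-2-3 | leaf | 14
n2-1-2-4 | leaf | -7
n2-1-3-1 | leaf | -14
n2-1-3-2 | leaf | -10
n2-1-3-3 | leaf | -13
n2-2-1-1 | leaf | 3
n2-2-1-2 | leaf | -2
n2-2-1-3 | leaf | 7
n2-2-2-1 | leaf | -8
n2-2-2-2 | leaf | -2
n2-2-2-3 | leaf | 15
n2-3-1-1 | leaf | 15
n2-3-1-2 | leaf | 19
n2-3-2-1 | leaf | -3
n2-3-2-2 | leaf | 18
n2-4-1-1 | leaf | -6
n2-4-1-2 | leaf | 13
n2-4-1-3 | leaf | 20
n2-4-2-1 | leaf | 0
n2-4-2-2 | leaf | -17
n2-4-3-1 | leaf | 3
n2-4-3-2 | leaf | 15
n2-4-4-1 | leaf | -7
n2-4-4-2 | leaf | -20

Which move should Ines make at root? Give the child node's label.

n1-1-1 (Farouk): max(9, -18, -4, 16) = 16
n1-1-2 (Farouk): max(17, 11, 20) = 20
n1-1-3 (Farouk): max(10, -19) = 10
n1-1-4 (Farouk): max(-9, 9) = 9
n1-1 (Ines): min(16, 20, 10, 9) = 9
n1-2-1 (Farouk): max(-12, 0) = 0
n1-2-2 (Farouk): max(-10, -4, 6) = 6
n1-2 (Ines): min(0, 6) = 0
n1-3-1 (Farouk): max(13, -20) = 13
n1-3-2 (Farouk): max(18, 3) = 18
n1-3 (Ines): min(13, 18) = 13
n1 (Farouk): max(9, 0, 13) = 13
n2-1-1 (Farouk): max(16, -5, -15) = 16
n2-1-2 (Farouk): max(18, 20, 14, -7) = 20
n2-1-3 (Farouk): max(-14, -10, -13) = -10
n2-1 (Ines): min(16, 20, -10) = -10
n2-2-1 (Farouk): max(3, -2, 7) = 7
n2-2-2 (Farouk): max(-8, -2, 15) = 15
n2-2 (Ines): min(7, 15) = 7
n2-3-1 (Farouk): max(15, 19) = 19
n2-3-2 (Farouk): max(-3, 18) = 18
n2-3 (Ines): min(19, 18) = 18
n2-4-1 (Farouk): max(-6, 13, 20) = 20
n2-4-2 (Farouk): max(0, -17) = 0
n2-4-3 (Farouk): max(3, 15) = 15
n2-4-4 (Farouk): max(-7, -20) = -7
n2-4 (Ines): min(20, 0, 15, -7) = -7
n2 (Farouk): max(-10, 7, 18, -7) = 18
root (Ines): min(13, 18) = 13
Ines at root wants the lowest of {n1=13, n2=18}, so chooses n1.

n1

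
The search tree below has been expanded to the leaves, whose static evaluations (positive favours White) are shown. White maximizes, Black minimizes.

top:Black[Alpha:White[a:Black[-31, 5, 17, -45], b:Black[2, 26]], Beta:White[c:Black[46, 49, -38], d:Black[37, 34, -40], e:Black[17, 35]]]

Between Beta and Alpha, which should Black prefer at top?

Alpha

c (Black): min(46, 49, -38) = -38
d (Black): min(37, 34, -40) = -40
e (Black): min(17, 35) = 17
Beta (White): max(-38, -40, 17) = 17
a (Black): min(-31, 5, 17, -45) = -45
b (Black): min(2, 26) = 2
Alpha (White): max(-45, 2) = 2
Black prefers the lower value; Beta=17, Alpha=2. Alpha is better since 2 < 17.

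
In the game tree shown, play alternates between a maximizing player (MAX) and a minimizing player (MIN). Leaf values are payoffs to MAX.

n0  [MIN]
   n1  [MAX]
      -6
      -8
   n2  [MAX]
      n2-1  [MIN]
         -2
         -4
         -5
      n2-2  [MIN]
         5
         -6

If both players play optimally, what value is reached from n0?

n1 (MAX): max(-6, -8) = -6
n2-1 (MIN): min(-2, -4, -5) = -5
n2-2 (MIN): min(5, -6) = -6
n2 (MAX): max(-5, -6) = -5
n0 (MIN): min(-6, -5) = -6

-6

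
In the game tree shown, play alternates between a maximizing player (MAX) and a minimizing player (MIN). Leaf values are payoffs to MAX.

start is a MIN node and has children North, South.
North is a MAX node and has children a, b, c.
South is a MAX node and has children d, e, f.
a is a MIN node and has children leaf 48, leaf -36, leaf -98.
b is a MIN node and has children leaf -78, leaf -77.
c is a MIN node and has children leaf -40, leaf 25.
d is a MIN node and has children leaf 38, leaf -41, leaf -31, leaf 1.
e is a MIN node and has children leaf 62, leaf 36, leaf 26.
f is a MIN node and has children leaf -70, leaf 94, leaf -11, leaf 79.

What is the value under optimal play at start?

a (MIN): min(48, -36, -98) = -98
b (MIN): min(-78, -77) = -78
c (MIN): min(-40, 25) = -40
North (MAX): max(-98, -78, -40) = -40
d (MIN): min(38, -41, -31, 1) = -41
e (MIN): min(62, 36, 26) = 26
f (MIN): min(-70, 94, -11, 79) = -70
South (MAX): max(-41, 26, -70) = 26
start (MIN): min(-40, 26) = -40

-40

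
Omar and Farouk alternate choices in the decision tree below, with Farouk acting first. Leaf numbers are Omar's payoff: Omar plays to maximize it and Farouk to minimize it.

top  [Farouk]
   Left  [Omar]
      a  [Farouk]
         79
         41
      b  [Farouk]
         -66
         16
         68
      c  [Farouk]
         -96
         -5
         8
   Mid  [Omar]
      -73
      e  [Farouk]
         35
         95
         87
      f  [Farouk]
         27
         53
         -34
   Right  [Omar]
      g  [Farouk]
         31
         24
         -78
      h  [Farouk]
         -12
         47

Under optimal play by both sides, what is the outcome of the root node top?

a (Farouk): min(79, 41) = 41
b (Farouk): min(-66, 16, 68) = -66
c (Farouk): min(-96, -5, 8) = -96
Left (Omar): max(41, -66, -96) = 41
e (Farouk): min(35, 95, 87) = 35
f (Farouk): min(27, 53, -34) = -34
Mid (Omar): max(-73, 35, -34) = 35
g (Farouk): min(31, 24, -78) = -78
h (Farouk): min(-12, 47) = -12
Right (Omar): max(-78, -12) = -12
top (Farouk): min(41, 35, -12) = -12

-12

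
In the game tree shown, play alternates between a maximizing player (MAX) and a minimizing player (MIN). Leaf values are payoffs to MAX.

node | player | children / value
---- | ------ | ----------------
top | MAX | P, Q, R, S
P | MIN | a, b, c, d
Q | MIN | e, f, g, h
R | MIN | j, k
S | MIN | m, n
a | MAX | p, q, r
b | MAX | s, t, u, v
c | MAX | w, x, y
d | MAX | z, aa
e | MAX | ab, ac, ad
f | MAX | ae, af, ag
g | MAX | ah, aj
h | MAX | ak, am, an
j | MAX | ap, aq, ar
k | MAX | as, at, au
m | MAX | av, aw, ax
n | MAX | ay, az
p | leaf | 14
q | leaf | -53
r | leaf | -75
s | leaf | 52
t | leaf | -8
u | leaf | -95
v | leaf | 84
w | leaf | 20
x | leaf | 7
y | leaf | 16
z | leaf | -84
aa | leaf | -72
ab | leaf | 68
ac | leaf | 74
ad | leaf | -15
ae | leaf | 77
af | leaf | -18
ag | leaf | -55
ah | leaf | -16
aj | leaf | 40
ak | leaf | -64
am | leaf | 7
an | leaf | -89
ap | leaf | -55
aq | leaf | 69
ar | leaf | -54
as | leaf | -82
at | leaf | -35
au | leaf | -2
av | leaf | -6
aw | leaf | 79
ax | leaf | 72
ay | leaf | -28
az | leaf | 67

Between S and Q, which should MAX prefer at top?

S

m (MAX): max(-6, 79, 72) = 79
n (MAX): max(-28, 67) = 67
S (MIN): min(79, 67) = 67
e (MAX): max(68, 74, -15) = 74
f (MAX): max(77, -18, -55) = 77
g (MAX): max(-16, 40) = 40
h (MAX): max(-64, 7, -89) = 7
Q (MIN): min(74, 77, 40, 7) = 7
MAX prefers the higher value; S=67, Q=7. S is better since 67 > 7.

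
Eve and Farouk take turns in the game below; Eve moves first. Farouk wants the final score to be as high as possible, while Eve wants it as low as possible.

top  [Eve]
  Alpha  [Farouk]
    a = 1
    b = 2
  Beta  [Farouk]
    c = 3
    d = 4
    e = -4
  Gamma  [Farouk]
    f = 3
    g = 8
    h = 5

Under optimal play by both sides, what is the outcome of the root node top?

Alpha (Farouk): max(1, 2) = 2
Beta (Farouk): max(3, 4, -4) = 4
Gamma (Farouk): max(3, 8, 5) = 8
top (Eve): min(2, 4, 8) = 2

2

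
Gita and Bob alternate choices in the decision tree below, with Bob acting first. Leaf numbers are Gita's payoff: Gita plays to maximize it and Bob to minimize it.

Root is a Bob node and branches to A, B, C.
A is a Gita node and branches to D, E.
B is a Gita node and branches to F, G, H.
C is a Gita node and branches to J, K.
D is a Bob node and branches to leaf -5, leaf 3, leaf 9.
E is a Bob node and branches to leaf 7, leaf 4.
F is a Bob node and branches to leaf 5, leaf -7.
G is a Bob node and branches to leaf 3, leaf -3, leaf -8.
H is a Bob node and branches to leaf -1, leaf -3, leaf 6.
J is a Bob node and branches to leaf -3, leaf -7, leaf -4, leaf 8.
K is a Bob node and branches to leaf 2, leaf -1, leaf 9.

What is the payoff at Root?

-3

D (Bob): min(-5, 3, 9) = -5
E (Bob): min(7, 4) = 4
A (Gita): max(-5, 4) = 4
F (Bob): min(5, -7) = -7
G (Bob): min(3, -3, -8) = -8
H (Bob): min(-1, -3, 6) = -3
B (Gita): max(-7, -8, -3) = -3
J (Bob): min(-3, -7, -4, 8) = -7
K (Bob): min(2, -1, 9) = -1
C (Gita): max(-7, -1) = -1
Root (Bob): min(4, -3, -1) = -3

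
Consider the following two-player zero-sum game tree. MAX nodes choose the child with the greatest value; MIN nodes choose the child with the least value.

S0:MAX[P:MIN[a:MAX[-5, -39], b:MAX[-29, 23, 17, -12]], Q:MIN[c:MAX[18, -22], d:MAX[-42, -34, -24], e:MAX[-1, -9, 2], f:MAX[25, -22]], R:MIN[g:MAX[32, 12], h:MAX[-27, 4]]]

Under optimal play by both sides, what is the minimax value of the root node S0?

a (MAX): max(-5, -39) = -5
b (MAX): max(-29, 23, 17, -12) = 23
P (MIN): min(-5, 23) = -5
c (MAX): max(18, -22) = 18
d (MAX): max(-42, -34, -24) = -24
e (MAX): max(-1, -9, 2) = 2
f (MAX): max(25, -22) = 25
Q (MIN): min(18, -24, 2, 25) = -24
g (MAX): max(32, 12) = 32
h (MAX): max(-27, 4) = 4
R (MIN): min(32, 4) = 4
S0 (MAX): max(-5, -24, 4) = 4

4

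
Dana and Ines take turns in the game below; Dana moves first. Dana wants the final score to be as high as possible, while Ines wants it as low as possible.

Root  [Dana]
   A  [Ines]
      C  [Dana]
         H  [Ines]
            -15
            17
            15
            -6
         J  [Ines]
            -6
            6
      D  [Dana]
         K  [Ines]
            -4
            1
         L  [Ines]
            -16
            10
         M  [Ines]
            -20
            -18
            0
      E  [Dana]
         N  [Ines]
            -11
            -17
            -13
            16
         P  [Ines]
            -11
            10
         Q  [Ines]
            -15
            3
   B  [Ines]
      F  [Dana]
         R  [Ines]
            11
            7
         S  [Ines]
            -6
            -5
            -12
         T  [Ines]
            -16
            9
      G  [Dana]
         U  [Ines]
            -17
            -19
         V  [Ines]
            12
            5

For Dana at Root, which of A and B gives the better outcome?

B

H (Ines): min(-15, 17, 15, -6) = -15
J (Ines): min(-6, 6) = -6
C (Dana): max(-15, -6) = -6
K (Ines): min(-4, 1) = -4
L (Ines): min(-16, 10) = -16
M (Ines): min(-20, -18, 0) = -20
D (Dana): max(-4, -16, -20) = -4
N (Ines): min(-11, -17, -13, 16) = -17
P (Ines): min(-11, 10) = -11
Q (Ines): min(-15, 3) = -15
E (Dana): max(-17, -11, -15) = -11
A (Ines): min(-6, -4, -11) = -11
R (Ines): min(11, 7) = 7
S (Ines): min(-6, -5, -12) = -12
T (Ines): min(-16, 9) = -16
F (Dana): max(7, -12, -16) = 7
U (Ines): min(-17, -19) = -19
V (Ines): min(12, 5) = 5
G (Dana): max(-19, 5) = 5
B (Ines): min(7, 5) = 5
Dana prefers the higher value; A=-11, B=5. B is better since 5 > -11.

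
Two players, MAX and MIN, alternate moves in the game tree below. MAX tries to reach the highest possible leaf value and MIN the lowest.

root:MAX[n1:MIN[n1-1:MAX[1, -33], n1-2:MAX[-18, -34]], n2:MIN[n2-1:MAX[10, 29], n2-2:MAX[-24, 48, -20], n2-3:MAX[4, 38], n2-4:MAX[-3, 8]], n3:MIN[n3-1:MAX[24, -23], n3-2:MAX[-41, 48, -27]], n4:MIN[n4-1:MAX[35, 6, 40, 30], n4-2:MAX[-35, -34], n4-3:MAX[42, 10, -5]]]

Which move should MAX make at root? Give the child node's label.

n3

n1-1 (MAX): max(1, -33) = 1
n1-2 (MAX): max(-18, -34) = -18
n1 (MIN): min(1, -18) = -18
n2-1 (MAX): max(10, 29) = 29
n2-2 (MAX): max(-24, 48, -20) = 48
n2-3 (MAX): max(4, 38) = 38
n2-4 (MAX): max(-3, 8) = 8
n2 (MIN): min(29, 48, 38, 8) = 8
n3-1 (MAX): max(24, -23) = 24
n3-2 (MAX): max(-41, 48, -27) = 48
n3 (MIN): min(24, 48) = 24
n4-1 (MAX): max(35, 6, 40, 30) = 40
n4-2 (MAX): max(-35, -34) = -34
n4-3 (MAX): max(42, 10, -5) = 42
n4 (MIN): min(40, -34, 42) = -34
root (MAX): max(-18, 8, 24, -34) = 24
MAX at root wants the highest of {n1=-18, n2=8, n3=24, n4=-34}, so chooses n3.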